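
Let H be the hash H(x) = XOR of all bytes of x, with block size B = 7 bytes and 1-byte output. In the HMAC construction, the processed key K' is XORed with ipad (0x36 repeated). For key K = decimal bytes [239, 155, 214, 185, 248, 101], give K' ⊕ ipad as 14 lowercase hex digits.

Key decimal bytes [239, 155, 214, 185, 248, 101] = ef 9b d6 b9 f8 65 is 6 bytes ≤ B = 7; zero-pad to 7 bytes: K' = ef 9b d6 b9 f8 65 00.
XOR each byte with 0x36: ef⊕36=d9, 9b⊕36=ad, d6⊕36=e0, b9⊕36=8f, f8⊕36=ce, 65⊕36=53, 00⊕36=36.

d9ade08fce5336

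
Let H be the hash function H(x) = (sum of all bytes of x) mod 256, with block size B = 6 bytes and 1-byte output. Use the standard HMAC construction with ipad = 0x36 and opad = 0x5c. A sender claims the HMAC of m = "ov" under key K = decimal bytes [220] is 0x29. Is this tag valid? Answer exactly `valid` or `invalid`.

Key decimal bytes [220] = dc is 1 byte ≤ B = 6; zero-pad to 6 bytes: K' = dc 00 00 00 00 00.
K' ⊕ ipad = ea 36 36 36 36 36; K' ⊕ opad = 80 5c 5c 5c 5c 5c.
Inner hash: sum = 234+54+54+54+54+54+111+118 = 733; mod 256 = 221 → dd.
Outer hash (recomputed tag): sum = 128+92+92+92+92+92+221 = 809; mod 256 = 41 → 29.
Recomputed tag = 29; claimed = 29 → match.

valid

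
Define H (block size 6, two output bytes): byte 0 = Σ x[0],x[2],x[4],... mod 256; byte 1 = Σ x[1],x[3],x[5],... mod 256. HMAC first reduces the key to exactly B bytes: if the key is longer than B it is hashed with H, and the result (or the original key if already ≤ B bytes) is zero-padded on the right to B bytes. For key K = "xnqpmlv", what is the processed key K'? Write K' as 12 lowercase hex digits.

|K| = 7 > B = 6, so first hash the key.
H(K): even-index sum = 460 mod 256 = 204; odd-index sum = 330 mod 256 = 74 → cc 4a.
Zero-pad H(K) = cc 4a to 6 bytes: K' = cc 4a 00 00 00 00.

cc4a00000000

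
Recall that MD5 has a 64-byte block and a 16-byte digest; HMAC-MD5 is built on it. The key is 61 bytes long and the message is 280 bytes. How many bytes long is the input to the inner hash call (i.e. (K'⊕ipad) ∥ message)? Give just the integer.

344

Key is 61 ≤ 64 bytes, zero-padded: |K'| = 64.
Inner input = (K'⊕ipad) ∥ m → 64 + 280 = 344 bytes.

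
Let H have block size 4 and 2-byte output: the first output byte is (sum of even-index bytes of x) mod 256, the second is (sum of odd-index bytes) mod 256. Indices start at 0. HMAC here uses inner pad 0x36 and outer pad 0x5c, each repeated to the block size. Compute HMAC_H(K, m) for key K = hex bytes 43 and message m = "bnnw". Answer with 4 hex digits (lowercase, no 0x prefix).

Key hex bytes 43 is 1 byte ≤ B = 4; zero-pad to 4 bytes: K' = 43 00 00 00.
K' ⊕ ipad = 75 36 36 36.  K' ⊕ opad = 1f 5c 5c 5c.
Inner input = (K'⊕ipad) ∥ m = 75 36 36 36 ∥ 62 6e 6e 77.
Inner hash: even-index sum = 379 mod 256 = 123; odd-index sum = 337 mod 256 = 81 → 7b 51.
Outer input = (K'⊕opad) ∥ inner = 1f 5c 5c 5c ∥ 7b 51.
Outer hash (tag): even-index sum = 246 mod 256 = 246; odd-index sum = 265 mod 256 = 9 → f6 09.

f609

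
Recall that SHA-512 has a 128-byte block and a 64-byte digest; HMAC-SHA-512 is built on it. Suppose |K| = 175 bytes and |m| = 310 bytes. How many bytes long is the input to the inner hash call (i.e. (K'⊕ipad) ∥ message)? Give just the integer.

Key is 175 > 128 bytes, so it is hashed to 64 bytes then zero-padded to 128: |K'| = 128.
Inner input = (K'⊕ipad) ∥ m → 128 + 310 = 438 bytes.

438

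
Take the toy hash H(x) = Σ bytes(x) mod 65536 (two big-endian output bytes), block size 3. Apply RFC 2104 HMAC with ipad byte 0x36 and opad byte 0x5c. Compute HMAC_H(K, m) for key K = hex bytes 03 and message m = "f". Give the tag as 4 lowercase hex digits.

Key hex bytes 03 is 1 byte ≤ B = 3; zero-pad to 3 bytes: K' = 03 00 00.
K' ⊕ ipad = 35 36 36.  K' ⊕ opad = 5f 5c 5c.
Inner input = (K'⊕ipad) ∥ m = 35 36 36 ∥ 66.
Inner hash: sum = 53+54+54+102 = 263 → 01 07.
Outer input = (K'⊕opad) ∥ inner = 5f 5c 5c ∥ 01 07.
Outer hash (tag): sum = 95+92+92+1+7 = 287 → 01 1f.

011f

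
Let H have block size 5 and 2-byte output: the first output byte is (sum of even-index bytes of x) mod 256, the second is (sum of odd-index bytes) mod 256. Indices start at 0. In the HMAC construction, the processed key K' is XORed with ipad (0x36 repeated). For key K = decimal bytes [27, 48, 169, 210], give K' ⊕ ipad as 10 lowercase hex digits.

2d069fe436

Key decimal bytes [27, 48, 169, 210] = 1b 30 a9 d2 is 4 bytes ≤ B = 5; zero-pad to 5 bytes: K' = 1b 30 a9 d2 00.
XOR each byte with 0x36: 1b⊕36=2d, 30⊕36=06, a9⊕36=9f, d2⊕36=e4, 00⊕36=36.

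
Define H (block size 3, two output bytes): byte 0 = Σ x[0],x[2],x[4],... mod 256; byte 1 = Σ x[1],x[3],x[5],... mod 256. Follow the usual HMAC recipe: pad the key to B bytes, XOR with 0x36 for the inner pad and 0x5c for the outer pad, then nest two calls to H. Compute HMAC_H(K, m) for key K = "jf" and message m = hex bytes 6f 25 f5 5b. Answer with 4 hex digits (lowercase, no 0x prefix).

464c

Key "jf" = 6a 66 is 2 bytes ≤ B = 3; zero-pad to 3 bytes: K' = 6a 66 00.
K' ⊕ ipad = 5c 50 36.  K' ⊕ opad = 36 3a 5c.
Inner input = (K'⊕ipad) ∥ m = 5c 50 36 ∥ 6f 25 f5 5b.
Inner hash: even-index sum = 274 mod 256 = 18; odd-index sum = 436 mod 256 = 180 → 12 b4.
Outer input = (K'⊕opad) ∥ inner = 36 3a 5c ∥ 12 b4.
Outer hash (tag): even-index sum = 326 mod 256 = 70; odd-index sum = 76 mod 256 = 76 → 46 4c.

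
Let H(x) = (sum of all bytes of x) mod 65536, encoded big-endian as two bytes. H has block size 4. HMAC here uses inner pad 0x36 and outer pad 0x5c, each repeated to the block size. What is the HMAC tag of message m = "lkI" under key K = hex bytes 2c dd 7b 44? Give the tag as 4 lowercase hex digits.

0216

Key hex bytes 2c dd 7b 44 is exactly B = 4 bytes: K' = 2c dd 7b 44.
K' ⊕ ipad = 1a eb 4d 72.  K' ⊕ opad = 70 81 27 18.
Inner input = (K'⊕ipad) ∥ m = 1a eb 4d 72 ∥ 6c 6b 49.
Inner hash: sum = 26+235+77+114+108+107+73 = 740 → 02 e4.
Outer input = (K'⊕opad) ∥ inner = 70 81 27 18 ∥ 02 e4.
Outer hash (tag): sum = 112+129+39+24+2+228 = 534 → 02 16.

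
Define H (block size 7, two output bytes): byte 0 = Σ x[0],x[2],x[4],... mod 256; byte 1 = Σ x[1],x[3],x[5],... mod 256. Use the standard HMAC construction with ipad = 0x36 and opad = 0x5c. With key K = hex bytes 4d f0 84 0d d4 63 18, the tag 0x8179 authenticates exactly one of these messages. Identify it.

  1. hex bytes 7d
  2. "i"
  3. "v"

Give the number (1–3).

3

Key hex bytes 4d f0 84 0d d4 63 18 is exactly B = 7 bytes: K' = 4d f0 84 0d d4 63 18.
K' ⊕ ipad = 7b c6 b2 3b e2 55 2e; K' ⊕ opad = 11 ac d8 51 88 3f 44.
m1: inner = H(7b c6 b2 3b e2 55 2e 7d) = 3d d3; tag = H(11 ac d8 51 88 3f 44 3d d3) = 8879
m2: inner = H(7b c6 b2 3b e2 55 2e 69) = 3d bf; tag = H(11 ac d8 51 88 3f 44 3d bf) = 7479
m3: inner = H(7b c6 b2 3b e2 55 2e 76) = 3d cc; tag = H(11 ac d8 51 88 3f 44 3d cc) = 8179 ← matches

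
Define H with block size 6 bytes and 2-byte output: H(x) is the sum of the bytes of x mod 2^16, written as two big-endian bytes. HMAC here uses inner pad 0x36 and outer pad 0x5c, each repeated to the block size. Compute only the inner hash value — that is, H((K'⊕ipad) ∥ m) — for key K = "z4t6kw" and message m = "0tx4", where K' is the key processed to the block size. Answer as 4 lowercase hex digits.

027e

Key "z4t6kw" = 7a 34 74 36 6b 77 is exactly B = 6 bytes: K' = 7a 34 74 36 6b 77.
K' ⊕ ipad = 4c 02 42 00 5d 41.
Inner input = 4c 02 42 00 5d 41 ∥ 30 74 78 34.
Inner hash: sum = 76+2+66+0+93+65+48+116+120+52 = 638 → 02 7e.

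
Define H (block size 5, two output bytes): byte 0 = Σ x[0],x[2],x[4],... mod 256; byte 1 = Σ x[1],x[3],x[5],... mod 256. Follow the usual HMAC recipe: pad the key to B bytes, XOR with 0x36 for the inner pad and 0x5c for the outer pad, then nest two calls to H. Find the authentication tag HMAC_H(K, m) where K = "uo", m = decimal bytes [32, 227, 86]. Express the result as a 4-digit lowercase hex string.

Key "uo" = 75 6f is 2 bytes ≤ B = 5; zero-pad to 5 bytes: K' = 75 6f 00 00 00.
K' ⊕ ipad = 43 59 36 36 36.  K' ⊕ opad = 29 33 5c 5c 5c.
Inner input = (K'⊕ipad) ∥ m = 43 59 36 36 36 ∥ 20 e3 56.
Inner hash: even-index sum = 402 mod 256 = 146; odd-index sum = 261 mod 256 = 5 → 92 05.
Outer input = (K'⊕opad) ∥ inner = 29 33 5c 5c 5c ∥ 92 05.
Outer hash (tag): even-index sum = 230 mod 256 = 230; odd-index sum = 289 mod 256 = 33 → e6 21.

e621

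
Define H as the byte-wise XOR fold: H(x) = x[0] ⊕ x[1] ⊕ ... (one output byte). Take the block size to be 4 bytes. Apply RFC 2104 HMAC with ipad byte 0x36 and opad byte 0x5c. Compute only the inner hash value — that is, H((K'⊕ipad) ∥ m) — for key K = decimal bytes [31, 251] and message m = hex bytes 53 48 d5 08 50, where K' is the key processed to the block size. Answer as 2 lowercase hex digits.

72

Key decimal bytes [31, 251] = 1f fb is 2 bytes ≤ B = 4; zero-pad to 4 bytes: K' = 1f fb 00 00.
K' ⊕ ipad = 29 cd 36 36.
Inner input = 29 cd 36 36 ∥ 53 48 d5 08 50.
Inner hash: XOR 29⊕cd⊕36⊕36⊕53⊕48⊕d5⊕08⊕50 = 72.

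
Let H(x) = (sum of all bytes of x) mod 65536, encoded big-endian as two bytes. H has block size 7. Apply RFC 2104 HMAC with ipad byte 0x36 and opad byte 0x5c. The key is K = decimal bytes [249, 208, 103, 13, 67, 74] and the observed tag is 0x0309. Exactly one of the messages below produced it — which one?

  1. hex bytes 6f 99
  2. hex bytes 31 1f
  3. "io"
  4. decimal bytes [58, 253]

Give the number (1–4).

Key decimal bytes [249, 208, 103, 13, 67, 74] = f9 d0 67 0d 43 4a is 6 bytes ≤ B = 7; zero-pad to 7 bytes: K' = f9 d0 67 0d 43 4a 00.
K' ⊕ ipad = cf e6 51 3b 75 7c 36; K' ⊕ opad = a5 8c 3b 51 1f 16 5c.
m1: inner = H(cf e6 51 3b 75 7c 36 6f 99) = 04 70; tag = H(a5 8c 3b 51 1f 16 5c 04 70) = 02c2
m2: inner = H(cf e6 51 3b 75 7c 36 31 1f) = 03 b8; tag = H(a5 8c 3b 51 1f 16 5c 03 b8) = 0309 ← matches
m3: inner = H(cf e6 51 3b 75 7c 36 69 6f) = 04 40; tag = H(a5 8c 3b 51 1f 16 5c 04 40) = 0292
m4: inner = H(cf e6 51 3b 75 7c 36 3a fd) = 04 9f; tag = H(a5 8c 3b 51 1f 16 5c 04 9f) = 02f1

2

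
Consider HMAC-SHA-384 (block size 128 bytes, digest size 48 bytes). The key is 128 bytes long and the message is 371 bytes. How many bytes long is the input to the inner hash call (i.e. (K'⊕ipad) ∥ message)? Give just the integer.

499

Key is 128 ≤ 128 bytes, zero-padded: |K'| = 128.
Inner input = (K'⊕ipad) ∥ m → 128 + 371 = 499 bytes.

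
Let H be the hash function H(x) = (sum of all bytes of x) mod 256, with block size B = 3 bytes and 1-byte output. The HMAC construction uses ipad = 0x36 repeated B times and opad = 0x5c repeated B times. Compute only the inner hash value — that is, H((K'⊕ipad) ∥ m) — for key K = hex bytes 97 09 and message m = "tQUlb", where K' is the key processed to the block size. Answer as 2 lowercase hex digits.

fe

Key hex bytes 97 09 is 2 bytes ≤ B = 3; zero-pad to 3 bytes: K' = 97 09 00.
K' ⊕ ipad = a1 3f 36.
Inner input = a1 3f 36 ∥ 74 51 55 6c 62.
Inner hash: sum = 161+63+54+116+81+85+108+98 = 766; mod 256 = 254 → fe.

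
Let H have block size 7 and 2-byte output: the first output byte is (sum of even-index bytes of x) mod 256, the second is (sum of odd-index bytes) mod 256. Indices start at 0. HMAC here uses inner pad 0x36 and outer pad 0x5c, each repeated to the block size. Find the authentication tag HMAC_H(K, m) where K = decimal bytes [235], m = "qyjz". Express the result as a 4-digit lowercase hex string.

4886

Key decimal bytes [235] = eb is 1 byte ≤ B = 7; zero-pad to 7 bytes: K' = eb 00 00 00 00 00 00.
K' ⊕ ipad = dd 36 36 36 36 36 36.  K' ⊕ opad = b7 5c 5c 5c 5c 5c 5c.
Inner input = (K'⊕ipad) ∥ m = dd 36 36 36 36 36 36 ∥ 71 79 6a 7a.
Inner hash: even-index sum = 626 mod 256 = 114; odd-index sum = 381 mod 256 = 125 → 72 7d.
Outer input = (K'⊕opad) ∥ inner = b7 5c 5c 5c 5c 5c 5c ∥ 72 7d.
Outer hash (tag): even-index sum = 584 mod 256 = 72; odd-index sum = 390 mod 256 = 134 → 48 86.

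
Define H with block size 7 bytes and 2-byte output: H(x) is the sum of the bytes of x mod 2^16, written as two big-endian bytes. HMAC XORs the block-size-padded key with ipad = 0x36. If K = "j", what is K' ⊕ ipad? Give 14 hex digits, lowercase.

Key "j" = 6a is 1 byte ≤ B = 7; zero-pad to 7 bytes: K' = 6a 00 00 00 00 00 00.
XOR each byte with 0x36: 6a⊕36=5c, 00⊕36=36, 00⊕36=36, 00⊕36=36, 00⊕36=36, 00⊕36=36, 00⊕36=36.

5c363636363636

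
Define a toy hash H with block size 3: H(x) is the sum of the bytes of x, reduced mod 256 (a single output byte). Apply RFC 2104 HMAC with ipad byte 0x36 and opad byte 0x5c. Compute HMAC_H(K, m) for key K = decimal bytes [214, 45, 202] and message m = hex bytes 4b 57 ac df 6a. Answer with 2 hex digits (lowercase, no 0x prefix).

1f

Key decimal bytes [214, 45, 202] = d6 2d ca is exactly B = 3 bytes: K' = d6 2d ca.
K' ⊕ ipad = e0 1b fc.  K' ⊕ opad = 8a 71 96.
Inner input = (K'⊕ipad) ∥ m = e0 1b fc ∥ 4b 57 ac df 6a.
Inner hash: sum = 224+27+252+75+87+172+223+106 = 1166; mod 256 = 142 → 8e.
Outer input = (K'⊕opad) ∥ inner = 8a 71 96 ∥ 8e.
Outer hash (tag): sum = 138+113+150+142 = 543; mod 256 = 31 → 1f.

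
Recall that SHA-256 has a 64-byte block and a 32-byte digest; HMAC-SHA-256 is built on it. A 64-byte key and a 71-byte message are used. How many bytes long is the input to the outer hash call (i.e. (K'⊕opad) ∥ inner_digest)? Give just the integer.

96

Key is 64 ≤ 64 bytes, zero-padded: |K'| = 64.
Outer input = (K'⊕opad) ∥ H(inner) → 64 + 32 = 96 bytes.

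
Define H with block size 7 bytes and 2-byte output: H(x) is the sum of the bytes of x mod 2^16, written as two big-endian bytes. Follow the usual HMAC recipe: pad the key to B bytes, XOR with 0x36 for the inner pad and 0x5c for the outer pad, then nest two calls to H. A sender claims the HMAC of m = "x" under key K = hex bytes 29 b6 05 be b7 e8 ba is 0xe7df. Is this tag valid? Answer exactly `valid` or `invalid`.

invalid

Key hex bytes 29 b6 05 be b7 e8 ba is exactly B = 7 bytes: K' = 29 b6 05 be b7 e8 ba.
K' ⊕ ipad = 1f 80 33 88 81 de 8c; K' ⊕ opad = 75 ea 59 e2 eb b4 e6.
Inner hash: sum = 31+128+51+136+129+222+140+120 = 957 → 03 bd.
Outer hash (recomputed tag): sum = 117+234+89+226+235+180+230+3+189 = 1503 → 05 df.
Recomputed tag = 05df; claimed = e7df → mismatch.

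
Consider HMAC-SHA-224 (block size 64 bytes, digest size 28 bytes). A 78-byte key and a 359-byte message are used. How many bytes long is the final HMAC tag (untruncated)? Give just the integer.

28

The tag is one SHA-224 digest: 28 bytes.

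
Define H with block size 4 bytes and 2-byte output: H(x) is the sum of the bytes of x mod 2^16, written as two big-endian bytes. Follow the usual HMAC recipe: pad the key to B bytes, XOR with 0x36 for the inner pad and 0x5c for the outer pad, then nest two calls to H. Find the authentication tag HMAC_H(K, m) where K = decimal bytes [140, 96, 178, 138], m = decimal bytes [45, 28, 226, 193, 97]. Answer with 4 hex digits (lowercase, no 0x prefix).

Key decimal bytes [140, 96, 178, 138] = 8c 60 b2 8a is exactly B = 4 bytes: K' = 8c 60 b2 8a.
K' ⊕ ipad = ba 56 84 bc.  K' ⊕ opad = d0 3c ee d6.
Inner input = (K'⊕ipad) ∥ m = ba 56 84 bc ∥ 2d 1c e2 c1 61.
Inner hash: sum = 186+86+132+188+45+28+226+193+97 = 1181 → 04 9d.
Outer input = (K'⊕opad) ∥ inner = d0 3c ee d6 ∥ 04 9d.
Outer hash (tag): sum = 208+60+238+214+4+157 = 881 → 03 71.

0371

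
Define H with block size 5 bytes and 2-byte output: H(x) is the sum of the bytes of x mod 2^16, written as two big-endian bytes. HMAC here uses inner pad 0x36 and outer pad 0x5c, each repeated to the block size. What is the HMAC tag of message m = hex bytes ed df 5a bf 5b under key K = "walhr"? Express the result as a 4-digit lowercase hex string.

01d2

Key "walhr" = 77 61 6c 68 72 is exactly B = 5 bytes: K' = 77 61 6c 68 72.
K' ⊕ ipad = 41 57 5a 5e 44.  K' ⊕ opad = 2b 3d 30 34 2e.
Inner input = (K'⊕ipad) ∥ m = 41 57 5a 5e 44 ∥ ed df 5a bf 5b.
Inner hash: sum = 65+87+90+94+68+237+223+90+191+91 = 1236 → 04 d4.
Outer input = (K'⊕opad) ∥ inner = 2b 3d 30 34 2e ∥ 04 d4.
Outer hash (tag): sum = 43+61+48+52+46+4+212 = 466 → 01 d2.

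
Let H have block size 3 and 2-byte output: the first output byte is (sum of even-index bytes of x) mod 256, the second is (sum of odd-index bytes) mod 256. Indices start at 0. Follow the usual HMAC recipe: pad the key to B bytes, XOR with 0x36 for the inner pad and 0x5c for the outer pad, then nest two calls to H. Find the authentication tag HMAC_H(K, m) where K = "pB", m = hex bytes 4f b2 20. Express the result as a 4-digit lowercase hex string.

Key "pB" = 70 42 is 2 bytes ≤ B = 3; zero-pad to 3 bytes: K' = 70 42 00.
K' ⊕ ipad = 46 74 36.  K' ⊕ opad = 2c 1e 5c.
Inner input = (K'⊕ipad) ∥ m = 46 74 36 ∥ 4f b2 20.
Inner hash: even-index sum = 302 mod 256 = 46; odd-index sum = 227 mod 256 = 227 → 2e e3.
Outer input = (K'⊕opad) ∥ inner = 2c 1e 5c ∥ 2e e3.
Outer hash (tag): even-index sum = 363 mod 256 = 107; odd-index sum = 76 mod 256 = 76 → 6b 4c.

6b4c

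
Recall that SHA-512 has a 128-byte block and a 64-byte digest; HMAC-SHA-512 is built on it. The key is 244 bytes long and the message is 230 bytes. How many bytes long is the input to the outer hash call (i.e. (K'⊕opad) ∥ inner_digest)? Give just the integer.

192

Key is 244 > 128 bytes, so it is hashed to 64 bytes then zero-padded to 128: |K'| = 128.
Outer input = (K'⊕opad) ∥ H(inner) → 128 + 64 = 192 bytes.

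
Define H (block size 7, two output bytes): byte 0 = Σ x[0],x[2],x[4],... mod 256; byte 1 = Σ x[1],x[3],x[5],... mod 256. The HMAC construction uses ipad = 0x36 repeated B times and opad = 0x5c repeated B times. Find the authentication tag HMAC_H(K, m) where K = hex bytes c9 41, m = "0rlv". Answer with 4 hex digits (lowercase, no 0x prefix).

Key hex bytes c9 41 is 2 bytes ≤ B = 7; zero-pad to 7 bytes: K' = c9 41 00 00 00 00 00.
K' ⊕ ipad = ff 77 36 36 36 36 36.  K' ⊕ opad = 95 1d 5c 5c 5c 5c 5c.
Inner input = (K'⊕ipad) ∥ m = ff 77 36 36 36 36 36 ∥ 30 72 6c 76.
Inner hash: even-index sum = 649 mod 256 = 137; odd-index sum = 383 mod 256 = 127 → 89 7f.
Outer input = (K'⊕opad) ∥ inner = 95 1d 5c 5c 5c 5c 5c ∥ 89 7f.
Outer hash (tag): even-index sum = 552 mod 256 = 40; odd-index sum = 350 mod 256 = 94 → 28 5e.

285e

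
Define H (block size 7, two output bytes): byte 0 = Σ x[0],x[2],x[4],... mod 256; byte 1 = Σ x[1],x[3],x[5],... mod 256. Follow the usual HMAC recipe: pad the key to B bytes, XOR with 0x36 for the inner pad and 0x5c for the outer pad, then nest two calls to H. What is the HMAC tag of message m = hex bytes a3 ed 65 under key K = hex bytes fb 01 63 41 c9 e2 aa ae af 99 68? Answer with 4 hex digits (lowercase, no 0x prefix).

995c

Key hex bytes fb 01 63 41 c9 e2 aa ae af 99 68 is 11 bytes > B = 7, so hash it first: H(key) = e8 6b, then zero-pad to 7 bytes: K' = e8 6b 00 00 00 00 00.
K' ⊕ ipad = de 5d 36 36 36 36 36.  K' ⊕ opad = b4 37 5c 5c 5c 5c 5c.
Inner input = (K'⊕ipad) ∥ m = de 5d 36 36 36 36 36 ∥ a3 ed 65.
Inner hash: even-index sum = 621 mod 256 = 109; odd-index sum = 465 mod 256 = 209 → 6d d1.
Outer input = (K'⊕opad) ∥ inner = b4 37 5c 5c 5c 5c 5c ∥ 6d d1.
Outer hash (tag): even-index sum = 665 mod 256 = 153; odd-index sum = 348 mod 256 = 92 → 99 5c.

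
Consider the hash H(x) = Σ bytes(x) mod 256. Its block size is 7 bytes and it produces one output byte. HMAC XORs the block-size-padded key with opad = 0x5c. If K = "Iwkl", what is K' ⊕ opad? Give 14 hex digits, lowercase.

Key "Iwkl" = 49 77 6b 6c is 4 bytes ≤ B = 7; zero-pad to 7 bytes: K' = 49 77 6b 6c 00 00 00.
XOR each byte with 0x5c: 49⊕5c=15, 77⊕5c=2b, 6b⊕5c=37, 6c⊕5c=30, 00⊕5c=5c, 00⊕5c=5c, 00⊕5c=5c.

152b37305c5c5c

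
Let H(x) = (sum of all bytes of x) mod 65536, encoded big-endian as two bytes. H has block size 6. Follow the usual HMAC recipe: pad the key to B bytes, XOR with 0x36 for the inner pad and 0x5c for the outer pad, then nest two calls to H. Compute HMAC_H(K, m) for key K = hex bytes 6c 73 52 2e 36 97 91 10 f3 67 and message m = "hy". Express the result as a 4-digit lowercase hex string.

0340

Key hex bytes 6c 73 52 2e 36 97 91 10 f3 67 is 10 bytes > B = 6, so hash it first: H(key) = 04 27, then zero-pad to 6 bytes: K' = 04 27 00 00 00 00.
K' ⊕ ipad = 32 11 36 36 36 36.  K' ⊕ opad = 58 7b 5c 5c 5c 5c.
Inner input = (K'⊕ipad) ∥ m = 32 11 36 36 36 36 ∥ 68 79.
Inner hash: sum = 50+17+54+54+54+54+104+121 = 508 → 01 fc.
Outer input = (K'⊕opad) ∥ inner = 58 7b 5c 5c 5c 5c ∥ 01 fc.
Outer hash (tag): sum = 88+123+92+92+92+92+1+252 = 832 → 03 40.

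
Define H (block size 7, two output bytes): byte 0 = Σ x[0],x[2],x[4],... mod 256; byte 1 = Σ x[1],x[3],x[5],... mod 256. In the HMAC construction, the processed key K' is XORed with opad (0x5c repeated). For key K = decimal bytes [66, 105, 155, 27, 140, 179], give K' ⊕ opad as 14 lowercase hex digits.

Key decimal bytes [66, 105, 155, 27, 140, 179] = 42 69 9b 1b 8c b3 is 6 bytes ≤ B = 7; zero-pad to 7 bytes: K' = 42 69 9b 1b 8c b3 00.
XOR each byte with 0x5c: 42⊕5c=1e, 69⊕5c=35, 9b⊕5c=c7, 1b⊕5c=47, 8c⊕5c=d0, b3⊕5c=ef, 00⊕5c=5c.

1e35c747d0ef5c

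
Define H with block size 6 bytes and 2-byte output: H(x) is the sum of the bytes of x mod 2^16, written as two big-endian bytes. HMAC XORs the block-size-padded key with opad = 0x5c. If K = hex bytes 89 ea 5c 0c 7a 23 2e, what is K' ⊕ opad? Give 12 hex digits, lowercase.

Key hex bytes 89 ea 5c 0c 7a 23 2e is 7 bytes > B = 6, so hash it first: H(key) = 02 a6, then zero-pad to 6 bytes: K' = 02 a6 00 00 00 00.
XOR each byte with 0x5c: 02⊕5c=5e, a6⊕5c=fa, 00⊕5c=5c, 00⊕5c=5c, 00⊕5c=5c, 00⊕5c=5c.

5efa5c5c5c5c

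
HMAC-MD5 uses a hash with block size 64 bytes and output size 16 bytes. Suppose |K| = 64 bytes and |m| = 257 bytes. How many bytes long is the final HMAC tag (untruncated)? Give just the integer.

16

The tag is one MD5 digest: 16 bytes.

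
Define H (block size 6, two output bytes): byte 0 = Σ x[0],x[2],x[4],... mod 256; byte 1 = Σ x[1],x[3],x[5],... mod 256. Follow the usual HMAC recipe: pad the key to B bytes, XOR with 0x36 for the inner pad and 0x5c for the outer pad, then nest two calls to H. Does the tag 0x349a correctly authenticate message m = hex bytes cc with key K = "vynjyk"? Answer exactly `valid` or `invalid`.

valid

Key "vynjyk" = 76 79 6e 6a 79 6b is exactly B = 6 bytes: K' = 76 79 6e 6a 79 6b.
K' ⊕ ipad = 40 4f 58 5c 4f 5d; K' ⊕ opad = 2a 25 32 36 25 37.
Inner hash: even-index sum = 435 mod 256 = 179; odd-index sum = 264 mod 256 = 8 → b3 08.
Outer hash (recomputed tag): even-index sum = 308 mod 256 = 52; odd-index sum = 154 mod 256 = 154 → 34 9a.
Recomputed tag = 349a; claimed = 349a → match.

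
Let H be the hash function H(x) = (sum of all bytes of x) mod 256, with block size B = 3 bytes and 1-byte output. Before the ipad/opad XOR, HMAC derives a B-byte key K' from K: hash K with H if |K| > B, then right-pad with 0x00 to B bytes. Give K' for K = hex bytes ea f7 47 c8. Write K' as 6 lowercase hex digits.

|K| = 4 > B = 3, so first hash the key.
H(K): sum = 234+247+71+200 = 752; mod 256 = 240 → f0.
Zero-pad H(K) = f0 to 3 bytes: K' = f0 00 00.

f00000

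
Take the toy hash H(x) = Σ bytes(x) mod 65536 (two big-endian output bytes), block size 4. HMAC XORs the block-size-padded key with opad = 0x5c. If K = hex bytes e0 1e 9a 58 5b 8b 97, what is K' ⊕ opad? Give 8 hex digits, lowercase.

5f315c5c

Key hex bytes e0 1e 9a 58 5b 8b 97 is 7 bytes > B = 4, so hash it first: H(key) = 03 6d, then zero-pad to 4 bytes: K' = 03 6d 00 00.
XOR each byte with 0x5c: 03⊕5c=5f, 6d⊕5c=31, 00⊕5c=5c, 00⊕5c=5c.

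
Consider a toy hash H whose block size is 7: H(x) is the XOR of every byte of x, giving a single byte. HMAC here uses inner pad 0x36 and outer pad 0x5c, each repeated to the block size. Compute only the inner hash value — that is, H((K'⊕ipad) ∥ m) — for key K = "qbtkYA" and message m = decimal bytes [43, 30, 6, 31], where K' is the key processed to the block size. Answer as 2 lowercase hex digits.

Key "qbtkYA" = 71 62 74 6b 59 41 is 6 bytes ≤ B = 7; zero-pad to 7 bytes: K' = 71 62 74 6b 59 41 00.
K' ⊕ ipad = 47 54 42 5d 6f 77 36.
Inner input = 47 54 42 5d 6f 77 36 ∥ 2b 1e 06 1f.
Inner hash: XOR 47⊕54⊕42⊕5d⊕6f⊕77⊕36⊕2b⊕1e⊕06⊕1f = 0e.

0e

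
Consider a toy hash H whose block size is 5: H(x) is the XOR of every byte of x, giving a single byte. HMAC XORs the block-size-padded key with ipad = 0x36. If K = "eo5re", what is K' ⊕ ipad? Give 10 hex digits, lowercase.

5359034453

Key "eo5re" = 65 6f 35 72 65 is exactly B = 5 bytes: K' = 65 6f 35 72 65.
XOR each byte with 0x36: 65⊕36=53, 6f⊕36=59, 35⊕36=03, 72⊕36=44, 65⊕36=53.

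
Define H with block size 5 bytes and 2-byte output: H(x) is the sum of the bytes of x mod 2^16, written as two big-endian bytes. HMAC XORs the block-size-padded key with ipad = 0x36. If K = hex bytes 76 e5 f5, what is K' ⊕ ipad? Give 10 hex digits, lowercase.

40d3c33636

Key hex bytes 76 e5 f5 is 3 bytes ≤ B = 5; zero-pad to 5 bytes: K' = 76 e5 f5 00 00.
XOR each byte with 0x36: 76⊕36=40, e5⊕36=d3, f5⊕36=c3, 00⊕36=36, 00⊕36=36.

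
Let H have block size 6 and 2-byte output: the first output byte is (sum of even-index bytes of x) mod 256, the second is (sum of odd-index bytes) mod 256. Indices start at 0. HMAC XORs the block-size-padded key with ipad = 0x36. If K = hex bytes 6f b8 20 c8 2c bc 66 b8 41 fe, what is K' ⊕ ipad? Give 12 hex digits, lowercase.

54c436363636

Key hex bytes 6f b8 20 c8 2c bc 66 b8 41 fe is 10 bytes > B = 6, so hash it first: H(key) = 62 f2, then zero-pad to 6 bytes: K' = 62 f2 00 00 00 00.
XOR each byte with 0x36: 62⊕36=54, f2⊕36=c4, 00⊕36=36, 00⊕36=36, 00⊕36=36, 00⊕36=36.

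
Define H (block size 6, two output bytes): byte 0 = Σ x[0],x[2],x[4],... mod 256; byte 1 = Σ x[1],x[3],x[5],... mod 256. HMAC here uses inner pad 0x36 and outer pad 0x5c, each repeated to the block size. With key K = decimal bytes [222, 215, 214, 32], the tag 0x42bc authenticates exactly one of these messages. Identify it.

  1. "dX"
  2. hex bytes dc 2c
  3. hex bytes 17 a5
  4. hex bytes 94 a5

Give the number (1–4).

Key decimal bytes [222, 215, 214, 32] = de d7 d6 20 is 4 bytes ≤ B = 6; zero-pad to 6 bytes: K' = de d7 d6 20 00 00.
K' ⊕ ipad = e8 e1 e0 16 36 36; K' ⊕ opad = 82 8b 8a 7c 5c 5c.
m1: inner = H(e8 e1 e0 16 36 36 64 58) = 62 85; tag = H(82 8b 8a 7c 5c 5c 62 85) = cae8
m2: inner = H(e8 e1 e0 16 36 36 dc 2c) = da 59; tag = H(82 8b 8a 7c 5c 5c da 59) = 42bc ← matches
m3: inner = H(e8 e1 e0 16 36 36 17 a5) = 15 d2; tag = H(82 8b 8a 7c 5c 5c 15 d2) = 7d35
m4: inner = H(e8 e1 e0 16 36 36 94 a5) = 92 d2; tag = H(82 8b 8a 7c 5c 5c 92 d2) = fa35

2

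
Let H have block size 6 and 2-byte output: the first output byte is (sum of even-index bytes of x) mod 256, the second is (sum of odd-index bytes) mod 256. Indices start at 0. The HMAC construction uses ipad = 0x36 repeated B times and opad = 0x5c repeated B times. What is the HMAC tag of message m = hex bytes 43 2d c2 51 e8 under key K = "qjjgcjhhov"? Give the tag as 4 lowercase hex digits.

Key "qjjgcjhhov" = 71 6a 6a 67 63 6a 68 68 6f 76 is 10 bytes > B = 6, so hash it first: H(key) = 15 19, then zero-pad to 6 bytes: K' = 15 19 00 00 00 00.
K' ⊕ ipad = 23 2f 36 36 36 36.  K' ⊕ opad = 49 45 5c 5c 5c 5c.
Inner input = (K'⊕ipad) ∥ m = 23 2f 36 36 36 36 ∥ 43 2d c2 51 e8.
Inner hash: even-index sum = 636 mod 256 = 124; odd-index sum = 281 mod 256 = 25 → 7c 19.
Outer input = (K'⊕opad) ∥ inner = 49 45 5c 5c 5c 5c ∥ 7c 19.
Outer hash (tag): even-index sum = 381 mod 256 = 125; odd-index sum = 278 mod 256 = 22 → 7d 16.

7d16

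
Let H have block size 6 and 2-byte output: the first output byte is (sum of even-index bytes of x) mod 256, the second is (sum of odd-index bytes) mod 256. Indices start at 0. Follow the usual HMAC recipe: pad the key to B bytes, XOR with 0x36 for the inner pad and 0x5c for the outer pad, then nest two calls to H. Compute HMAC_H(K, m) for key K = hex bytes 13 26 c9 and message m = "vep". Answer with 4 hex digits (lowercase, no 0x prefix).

8013

Key hex bytes 13 26 c9 is 3 bytes ≤ B = 6; zero-pad to 6 bytes: K' = 13 26 c9 00 00 00.
K' ⊕ ipad = 25 10 ff 36 36 36.  K' ⊕ opad = 4f 7a 95 5c 5c 5c.
Inner input = (K'⊕ipad) ∥ m = 25 10 ff 36 36 36 ∥ 76 65 70.
Inner hash: even-index sum = 576 mod 256 = 64; odd-index sum = 225 mod 256 = 225 → 40 e1.
Outer input = (K'⊕opad) ∥ inner = 4f 7a 95 5c 5c 5c ∥ 40 e1.
Outer hash (tag): even-index sum = 384 mod 256 = 128; odd-index sum = 531 mod 256 = 19 → 80 13.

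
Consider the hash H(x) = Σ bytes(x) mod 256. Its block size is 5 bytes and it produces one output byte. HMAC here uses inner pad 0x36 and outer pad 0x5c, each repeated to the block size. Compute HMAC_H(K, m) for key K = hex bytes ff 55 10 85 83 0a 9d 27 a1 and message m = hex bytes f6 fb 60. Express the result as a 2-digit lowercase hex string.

0d

Key hex bytes ff 55 10 85 83 0a 9d 27 a1 is 9 bytes > B = 5, so hash it first: H(key) = db, then zero-pad to 5 bytes: K' = db 00 00 00 00.
K' ⊕ ipad = ed 36 36 36 36.  K' ⊕ opad = 87 5c 5c 5c 5c.
Inner input = (K'⊕ipad) ∥ m = ed 36 36 36 36 ∥ f6 fb 60.
Inner hash: sum = 237+54+54+54+54+246+251+96 = 1046; mod 256 = 22 → 16.
Outer input = (K'⊕opad) ∥ inner = 87 5c 5c 5c 5c ∥ 16.
Outer hash (tag): sum = 135+92+92+92+92+22 = 525; mod 256 = 13 → 0d.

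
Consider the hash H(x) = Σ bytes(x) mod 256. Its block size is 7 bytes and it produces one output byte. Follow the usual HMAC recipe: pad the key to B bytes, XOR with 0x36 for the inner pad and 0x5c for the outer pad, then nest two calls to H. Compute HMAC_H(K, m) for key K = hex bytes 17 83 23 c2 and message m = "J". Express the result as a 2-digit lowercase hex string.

Key hex bytes 17 83 23 c2 is 4 bytes ≤ B = 7; zero-pad to 7 bytes: K' = 17 83 23 c2 00 00 00.
K' ⊕ ipad = 21 b5 15 f4 36 36 36.  K' ⊕ opad = 4b df 7f 9e 5c 5c 5c.
Inner input = (K'⊕ipad) ∥ m = 21 b5 15 f4 36 36 36 ∥ 4a.
Inner hash: sum = 33+181+21+244+54+54+54+74 = 715; mod 256 = 203 → cb.
Outer input = (K'⊕opad) ∥ inner = 4b df 7f 9e 5c 5c 5c ∥ cb.
Outer hash (tag): sum = 75+223+127+158+92+92+92+203 = 1062; mod 256 = 38 → 26.

26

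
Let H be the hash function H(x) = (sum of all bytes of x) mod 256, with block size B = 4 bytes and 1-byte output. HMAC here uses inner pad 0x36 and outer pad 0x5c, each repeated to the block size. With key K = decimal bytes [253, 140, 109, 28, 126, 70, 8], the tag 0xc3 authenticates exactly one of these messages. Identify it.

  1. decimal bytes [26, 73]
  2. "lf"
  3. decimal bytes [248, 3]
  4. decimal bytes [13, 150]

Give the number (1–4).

Key decimal bytes [253, 140, 109, 28, 126, 70, 8] = fd 8c 6d 1c 7e 46 08 is 7 bytes > B = 4, so hash it first: H(key) = de, then zero-pad to 4 bytes: K' = de 00 00 00.
K' ⊕ ipad = e8 36 36 36; K' ⊕ opad = 82 5c 5c 5c.
m1: inner = H(e8 36 36 36 1a 49) = ed; tag = H(82 5c 5c 5c ed) = 83
m2: inner = H(e8 36 36 36 6c 66) = 5c; tag = H(82 5c 5c 5c 5c) = f2
m3: inner = H(e8 36 36 36 f8 03) = 85; tag = H(82 5c 5c 5c 85) = 1b
m4: inner = H(e8 36 36 36 0d 96) = 2d; tag = H(82 5c 5c 5c 2d) = c3 ← matches

4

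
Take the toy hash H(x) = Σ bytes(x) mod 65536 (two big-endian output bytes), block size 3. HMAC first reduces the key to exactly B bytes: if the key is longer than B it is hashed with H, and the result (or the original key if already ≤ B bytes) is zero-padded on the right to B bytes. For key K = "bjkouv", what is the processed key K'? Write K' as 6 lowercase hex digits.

029100

|K| = 6 > B = 3, so first hash the key.
H(K): sum = 98+106+107+111+117+118 = 657 → 02 91.
Zero-pad H(K) = 02 91 to 3 bytes: K' = 02 91 00.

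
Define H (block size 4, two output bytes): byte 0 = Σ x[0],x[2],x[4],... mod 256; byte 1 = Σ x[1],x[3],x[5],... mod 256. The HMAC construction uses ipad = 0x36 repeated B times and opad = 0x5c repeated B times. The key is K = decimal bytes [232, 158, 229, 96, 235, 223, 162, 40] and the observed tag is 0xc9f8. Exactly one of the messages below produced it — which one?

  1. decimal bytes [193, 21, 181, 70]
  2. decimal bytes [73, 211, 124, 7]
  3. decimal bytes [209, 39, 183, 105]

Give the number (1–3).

Key decimal bytes [232, 158, 229, 96, 235, 223, 162, 40] = e8 9e e5 60 eb df a2 28 is 8 bytes > B = 4, so hash it first: H(key) = 5a 05, then zero-pad to 4 bytes: K' = 5a 05 00 00.
K' ⊕ ipad = 6c 33 36 36; K' ⊕ opad = 06 59 5c 5c.
m1: inner = H(6c 33 36 36 c1 15 b5 46) = 18 c4; tag = H(06 59 5c 5c 18 c4) = 7a79
m2: inner = H(6c 33 36 36 49 d3 7c 07) = 67 43; tag = H(06 59 5c 5c 67 43) = c9f8 ← matches
m3: inner = H(6c 33 36 36 d1 27 b7 69) = 2a f9; tag = H(06 59 5c 5c 2a f9) = 8cae

2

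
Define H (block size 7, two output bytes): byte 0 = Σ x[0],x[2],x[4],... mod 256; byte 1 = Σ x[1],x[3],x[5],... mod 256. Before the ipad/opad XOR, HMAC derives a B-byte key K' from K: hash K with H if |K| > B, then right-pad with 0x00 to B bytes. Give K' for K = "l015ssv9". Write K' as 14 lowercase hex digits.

|K| = 8 > B = 7, so first hash the key.
H(K): even-index sum = 390 mod 256 = 134; odd-index sum = 273 mod 256 = 17 → 86 11.
Zero-pad H(K) = 86 11 to 7 bytes: K' = 86 11 00 00 00 00 00.

86110000000000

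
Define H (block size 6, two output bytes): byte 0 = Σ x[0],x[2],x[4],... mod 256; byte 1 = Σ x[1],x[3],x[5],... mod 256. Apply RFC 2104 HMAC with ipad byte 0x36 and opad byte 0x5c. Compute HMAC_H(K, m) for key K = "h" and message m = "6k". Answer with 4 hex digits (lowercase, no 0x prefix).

Key "h" = 68 is 1 byte ≤ B = 6; zero-pad to 6 bytes: K' = 68 00 00 00 00 00.
K' ⊕ ipad = 5e 36 36 36 36 36.  K' ⊕ opad = 34 5c 5c 5c 5c 5c.
Inner input = (K'⊕ipad) ∥ m = 5e 36 36 36 36 36 ∥ 36 6b.
Inner hash: even-index sum = 256 mod 256 = 0; odd-index sum = 269 mod 256 = 13 → 00 0d.
Outer input = (K'⊕opad) ∥ inner = 34 5c 5c 5c 5c 5c ∥ 00 0d.
Outer hash (tag): even-index sum = 236 mod 256 = 236; odd-index sum = 289 mod 256 = 33 → ec 21.

ec21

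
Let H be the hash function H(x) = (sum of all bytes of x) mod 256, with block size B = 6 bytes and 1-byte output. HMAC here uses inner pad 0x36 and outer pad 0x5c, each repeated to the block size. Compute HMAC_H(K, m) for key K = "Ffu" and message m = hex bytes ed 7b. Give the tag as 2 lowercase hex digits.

9e

Key "Ffu" = 46 66 75 is 3 bytes ≤ B = 6; zero-pad to 6 bytes: K' = 46 66 75 00 00 00.
K' ⊕ ipad = 70 50 43 36 36 36.  K' ⊕ opad = 1a 3a 29 5c 5c 5c.
Inner input = (K'⊕ipad) ∥ m = 70 50 43 36 36 36 ∥ ed 7b.
Inner hash: sum = 112+80+67+54+54+54+237+123 = 781; mod 256 = 13 → 0d.
Outer input = (K'⊕opad) ∥ inner = 1a 3a 29 5c 5c 5c ∥ 0d.
Outer hash (tag): sum = 26+58+41+92+92+92+13 = 414; mod 256 = 158 → 9e.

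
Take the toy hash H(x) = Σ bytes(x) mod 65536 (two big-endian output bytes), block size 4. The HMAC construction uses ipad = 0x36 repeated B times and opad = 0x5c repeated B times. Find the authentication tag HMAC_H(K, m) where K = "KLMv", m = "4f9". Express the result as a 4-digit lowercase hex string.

00e9

Key "KLMv" = 4b 4c 4d 76 is exactly B = 4 bytes: K' = 4b 4c 4d 76.
K' ⊕ ipad = 7d 7a 7b 40.  K' ⊕ opad = 17 10 11 2a.
Inner input = (K'⊕ipad) ∥ m = 7d 7a 7b 40 ∥ 34 66 39.
Inner hash: sum = 125+122+123+64+52+102+57 = 645 → 02 85.
Outer input = (K'⊕opad) ∥ inner = 17 10 11 2a ∥ 02 85.
Outer hash (tag): sum = 23+16+17+42+2+133 = 233 → 00 e9.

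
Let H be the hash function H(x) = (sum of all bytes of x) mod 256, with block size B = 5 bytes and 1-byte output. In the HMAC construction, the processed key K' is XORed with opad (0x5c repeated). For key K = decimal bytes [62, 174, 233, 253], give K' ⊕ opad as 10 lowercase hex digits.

62f2b5a15c

Key decimal bytes [62, 174, 233, 253] = 3e ae e9 fd is 4 bytes ≤ B = 5; zero-pad to 5 bytes: K' = 3e ae e9 fd 00.
XOR each byte with 0x5c: 3e⊕5c=62, ae⊕5c=f2, e9⊕5c=b5, fd⊕5c=a1, 00⊕5c=5c.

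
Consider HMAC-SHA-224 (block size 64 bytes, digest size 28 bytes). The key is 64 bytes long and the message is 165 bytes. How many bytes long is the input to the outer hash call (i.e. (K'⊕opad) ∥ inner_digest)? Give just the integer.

92

Key is 64 ≤ 64 bytes, zero-padded: |K'| = 64.
Outer input = (K'⊕opad) ∥ H(inner) → 64 + 28 = 92 bytes.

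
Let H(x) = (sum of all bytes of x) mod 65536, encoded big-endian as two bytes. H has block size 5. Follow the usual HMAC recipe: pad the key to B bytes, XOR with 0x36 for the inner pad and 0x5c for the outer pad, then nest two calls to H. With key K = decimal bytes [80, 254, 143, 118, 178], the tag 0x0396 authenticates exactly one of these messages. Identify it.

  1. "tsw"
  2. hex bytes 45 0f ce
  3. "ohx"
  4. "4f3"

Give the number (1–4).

Key decimal bytes [80, 254, 143, 118, 178] = 50 fe 8f 76 b2 is exactly B = 5 bytes: K' = 50 fe 8f 76 b2.
K' ⊕ ipad = 66 c8 b9 40 84; K' ⊕ opad = 0c a2 d3 2a ee.
m1: inner = H(66 c8 b9 40 84 74 73 77) = 04 09; tag = H(0c a2 d3 2a ee 04 09) = 02a6
m2: inner = H(66 c8 b9 40 84 45 0f ce) = 03 cd; tag = H(0c a2 d3 2a ee 03 cd) = 0369
m3: inner = H(66 c8 b9 40 84 6f 68 78) = 03 fa; tag = H(0c a2 d3 2a ee 03 fa) = 0396 ← matches
m4: inner = H(66 c8 b9 40 84 34 66 33) = 03 78; tag = H(0c a2 d3 2a ee 03 78) = 0314

3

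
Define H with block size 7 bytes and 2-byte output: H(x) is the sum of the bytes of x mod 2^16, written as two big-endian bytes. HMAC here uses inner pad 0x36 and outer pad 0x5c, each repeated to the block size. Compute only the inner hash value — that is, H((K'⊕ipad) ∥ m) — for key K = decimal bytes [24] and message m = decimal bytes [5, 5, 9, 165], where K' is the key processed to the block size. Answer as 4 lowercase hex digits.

022a

Key decimal bytes [24] = 18 is 1 byte ≤ B = 7; zero-pad to 7 bytes: K' = 18 00 00 00 00 00 00.
K' ⊕ ipad = 2e 36 36 36 36 36 36.
Inner input = 2e 36 36 36 36 36 36 ∥ 05 05 09 a5.
Inner hash: sum = 46+54+54+54+54+54+54+5+5+9+165 = 554 → 02 2a.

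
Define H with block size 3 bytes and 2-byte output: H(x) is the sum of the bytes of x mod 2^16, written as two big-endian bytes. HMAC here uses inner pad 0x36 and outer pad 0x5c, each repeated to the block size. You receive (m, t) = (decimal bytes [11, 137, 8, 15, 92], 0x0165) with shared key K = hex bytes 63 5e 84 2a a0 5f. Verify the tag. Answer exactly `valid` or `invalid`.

invalid

Key hex bytes 63 5e 84 2a a0 5f is 6 bytes > B = 3, so hash it first: H(key) = 02 6e, then zero-pad to 3 bytes: K' = 02 6e 00.
K' ⊕ ipad = 34 58 36; K' ⊕ opad = 5e 32 5c.
Inner hash: sum = 52+88+54+11+137+8+15+92 = 457 → 01 c9.
Outer hash (recomputed tag): sum = 94+50+92+1+201 = 438 → 01 b6.
Recomputed tag = 01b6; claimed = 0165 → mismatch.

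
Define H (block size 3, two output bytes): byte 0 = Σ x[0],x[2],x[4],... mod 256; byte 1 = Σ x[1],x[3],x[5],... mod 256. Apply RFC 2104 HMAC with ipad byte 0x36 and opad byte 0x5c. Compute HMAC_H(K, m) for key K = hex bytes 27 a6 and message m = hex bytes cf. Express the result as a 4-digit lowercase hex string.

Key hex bytes 27 a6 is 2 bytes ≤ B = 3; zero-pad to 3 bytes: K' = 27 a6 00.
K' ⊕ ipad = 11 90 36.  K' ⊕ opad = 7b fa 5c.
Inner input = (K'⊕ipad) ∥ m = 11 90 36 ∥ cf.
Inner hash: even-index sum = 71 mod 256 = 71; odd-index sum = 351 mod 256 = 95 → 47 5f.
Outer input = (K'⊕opad) ∥ inner = 7b fa 5c ∥ 47 5f.
Outer hash (tag): even-index sum = 310 mod 256 = 54; odd-index sum = 321 mod 256 = 65 → 36 41.

3641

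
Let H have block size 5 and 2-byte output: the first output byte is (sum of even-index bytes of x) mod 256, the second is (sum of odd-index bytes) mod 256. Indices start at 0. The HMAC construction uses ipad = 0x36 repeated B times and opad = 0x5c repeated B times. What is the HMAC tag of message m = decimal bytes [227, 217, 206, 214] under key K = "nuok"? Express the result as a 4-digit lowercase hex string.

Key "nuok" = 6e 75 6f 6b is 4 bytes ≤ B = 5; zero-pad to 5 bytes: K' = 6e 75 6f 6b 00.
K' ⊕ ipad = 58 43 59 5d 36.  K' ⊕ opad = 32 29 33 37 5c.
Inner input = (K'⊕ipad) ∥ m = 58 43 59 5d 36 ∥ e3 d9 ce d6.
Inner hash: even-index sum = 662 mod 256 = 150; odd-index sum = 593 mod 256 = 81 → 96 51.
Outer input = (K'⊕opad) ∥ inner = 32 29 33 37 5c ∥ 96 51.
Outer hash (tag): even-index sum = 274 mod 256 = 18; odd-index sum = 246 mod 256 = 246 → 12 f6.

12f6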